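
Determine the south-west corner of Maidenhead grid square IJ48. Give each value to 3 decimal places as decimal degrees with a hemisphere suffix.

8.000° N, 12.000° W

Field I=8, J=9: +8·20° lon, +9·10° lat → SW at lon -20°, lat 0°.
Square 4, 8: +4·2° lon, +8·1° lat → SW at lon -12°, lat 8°.
latitude 8.000° N, longitude 12.000° W.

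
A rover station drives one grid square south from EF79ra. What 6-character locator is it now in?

EF78rx

Latitude subsquare a = 0; −1 → -1, wraps to 23 = x, carry into square.
Latitude square 9; −1 → 8.
The longitude characters are unchanged.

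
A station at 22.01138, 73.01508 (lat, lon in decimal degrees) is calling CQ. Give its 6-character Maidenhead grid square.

Shift to the Maidenhead origin (180°W, 90°S): lon 253.0151, lat 112.0114.
Field: lon ⌊253.0151/20⌋ = 12 → M; lat ⌊112.0114/10⌋ = 11 → L.
Square: lon ⌊13.0151/2⌋ = 6; lat ⌊2.0114/1⌋ = 2.
Subsquare: lon ⌊1.0151/0.0833333⌋ = 12 → m; lat ⌊0.0114/0.0416667⌋ = 0 → a.

ML62ma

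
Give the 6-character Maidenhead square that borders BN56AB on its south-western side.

Longitude subsquare a = 0; −1 → -1, wraps to 23 = x, carry into square.
Longitude square 5; −1 → 4.
Latitude subsquare b = 1; −1 → 0 = a.

BN46xa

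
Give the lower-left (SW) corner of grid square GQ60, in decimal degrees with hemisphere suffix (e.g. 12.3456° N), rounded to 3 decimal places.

Field G=6, Q=16: +6·20° lon, +16·10° lat → SW at lon -60°, lat 70°.
Square 6, 0: +6·2° lon, +0·1° lat → SW at lon -48°, lat 70°.
latitude 70.000° N, longitude 48.000° W.

70.000° N, 48.000° W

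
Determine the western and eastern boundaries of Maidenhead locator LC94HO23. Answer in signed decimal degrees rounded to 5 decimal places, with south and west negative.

58.60000, 58.60833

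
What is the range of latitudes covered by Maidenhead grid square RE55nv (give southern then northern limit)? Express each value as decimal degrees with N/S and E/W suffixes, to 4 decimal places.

44.1250° S, 44.0833° S

Field R=17, E=4: +17·20° lon, +4·10° lat → SW at lon 160°, lat -50°.
Square 5, 5: +5·2° lon, +5·1° lat → SW at lon 170°, lat -45°.
Subsquare n=13, v=21: +13·0.0833333° lon, +21·0.0416667° lat → SW at lon 171.083°, lat -44.125°.
Cell spans 0.0833333° lon × 0.0416667° lat.
south 44.1250° S, north 44.0833° S.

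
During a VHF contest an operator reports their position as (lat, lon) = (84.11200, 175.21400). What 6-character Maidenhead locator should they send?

RR74oc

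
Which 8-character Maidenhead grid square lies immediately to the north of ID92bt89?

ID92bu80

Latitude extended square 9; +1 → 10, wraps to 0, carry into subsquare.
Latitude subsquare t = 19; +1 → 20 = u.
The longitude characters are unchanged.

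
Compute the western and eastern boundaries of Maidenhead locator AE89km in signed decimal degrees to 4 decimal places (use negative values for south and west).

Field A=0, E=4: +0·20° lon, +4·10° lat → SW at lon -180°, lat -50°.
Square 8, 9: +8·2° lon, +9·1° lat → SW at lon -164°, lat -41°.
Subsquare k=10, m=12: +10·0.0833333° lon, +12·0.0416667° lat → SW at lon -163.167°, lat -40.5°.
Cell spans 0.0833333° lon × 0.0416667° lat.
west -163.1667, east -163.0833.

-163.1667, -163.0833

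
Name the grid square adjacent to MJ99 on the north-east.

NK00

Longitude square 9; +1 → 10, wraps to 0, carry into field.
Longitude field M = 12; +1 → 13 = N.
Latitude square 9; +1 → 10, wraps to 0, carry into field.
Latitude field J = 9; +1 → 10 = K.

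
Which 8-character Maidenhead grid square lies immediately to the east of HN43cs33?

HN43cs43

Longitude extended square 3; +1 → 4.
The latitude characters are unchanged.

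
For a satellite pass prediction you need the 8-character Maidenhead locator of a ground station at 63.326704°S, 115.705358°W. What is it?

DC26dq51

Shift to the Maidenhead origin (180°W, 90°S): lon 64.29464, lat 26.67330.
Field: lon ⌊64.29464/20⌋ = 3 → D; lat ⌊26.67330/10⌋ = 2 → C.
Square: lon ⌊4.29464/2⌋ = 2; lat ⌊6.67330/1⌋ = 6.
Subsquare: lon ⌊0.29464/0.0833333⌋ = 3 → d; lat ⌊0.67330/0.0416667⌋ = 16 → q.
Extended square: lon ⌊0.04464/0.00833333⌋ = 5; lat ⌊0.00663/0.00416667⌋ = 1.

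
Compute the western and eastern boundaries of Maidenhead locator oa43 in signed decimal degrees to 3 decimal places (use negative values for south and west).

Field O=14, A=0: +14·20° lon, +0·10° lat → SW at lon 100°, lat -90°.
Square 4, 3: +4·2° lon, +3·1° lat → SW at lon 108°, lat -87°.
Cell spans 2° lon × 1° lat.
west 108.000, east 110.000.

108.000, 110.000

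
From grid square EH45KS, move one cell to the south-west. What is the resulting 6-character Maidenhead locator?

EH45jr

Longitude subsquare k = 10; −1 → 9 = j.
Latitude subsquare s = 18; −1 → 17 = r.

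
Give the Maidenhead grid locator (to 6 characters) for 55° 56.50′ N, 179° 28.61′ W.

Shift to the Maidenhead origin (180°W, 90°S): lon 0.5232, lat 145.9417.
Field: 0.5232/20 → 0 → A, 145.9417/10 → 14 → O; chars AO.
Square: 0.5232/2 → 0, 5.9417/1 → 5; chars 05.
Subsquare: 0.5232/0.0833333 → 6 → g, 0.9417/0.0416667 → 22 → w; chars gw.

AO05gw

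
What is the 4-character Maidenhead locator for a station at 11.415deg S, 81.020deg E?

NH08

Offset from 180°W / 90°S: lon 261.02°, lat 78.59°.
Field: lon ⌊261.02/20⌋ = 13 → N; lat ⌊78.59/10⌋ = 7 → H.
Square: lon ⌊1.02/2⌋ = 0; lat ⌊8.59/1⌋ = 8.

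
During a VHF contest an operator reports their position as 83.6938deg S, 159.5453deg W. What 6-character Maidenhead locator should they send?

BA06fh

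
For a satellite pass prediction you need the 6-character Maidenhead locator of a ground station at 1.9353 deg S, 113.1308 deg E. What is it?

Offset from 180°W / 90°S: lon 293.1308°, lat 88.0647°.
Field: lon ⌊293.1308/20⌋ = 14 → O; lat ⌊88.0647/10⌋ = 8 → I.
Square: lon ⌊13.1308/2⌋ = 6; lat ⌊8.0647/1⌋ = 8.
Subsquare: lon ⌊1.1308/0.0833333⌋ = 13 → n; lat ⌊0.0647/0.0416667⌋ = 1 → b.

OI68nb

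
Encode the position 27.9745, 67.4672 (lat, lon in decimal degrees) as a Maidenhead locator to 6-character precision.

Offset from 180°W / 90°S: lon 247.4672°, lat 117.9745°.
Field: 247.4672/20 → 12 → M, 117.9745/10 → 11 → L; chars ML.
Square: 7.4672/2 → 3, 7.9745/1 → 7; chars 37.
Subsquare: 1.4672/0.0833333 → 17 → r, 0.9745/0.0416667 → 23 → x; chars rx.

ML37rx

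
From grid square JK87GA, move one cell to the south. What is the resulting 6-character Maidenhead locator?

Latitude subsquare a = 0; −1 → -1, wraps to 23 = x, carry into square.
Latitude square 7; −1 → 6.
The longitude characters are unchanged.

JK86gx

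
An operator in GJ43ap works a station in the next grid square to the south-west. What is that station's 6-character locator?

Longitude subsquare a = 0; −1 → -1, wraps to 23 = x, carry into square.
Longitude square 4; −1 → 3.
Latitude subsquare p = 15; −1 → 14 = o.

GJ33xo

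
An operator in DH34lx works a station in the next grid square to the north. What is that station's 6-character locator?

Latitude subsquare x = 23; +1 → 24, wraps to 0 = a, carry into square.
Latitude square 4; +1 → 5.
The longitude characters are unchanged.

DH35la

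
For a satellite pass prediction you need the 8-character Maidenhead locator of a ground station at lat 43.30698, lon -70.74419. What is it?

FN43ph03

Add 180° to longitude and 90° to latitude: 109.25581, 133.30698.
Field: 109.25581/20 → 5 → F, 133.30698/10 → 13 → N; chars FN.
Square: 9.25581/2 → 4, 3.30698/1 → 3; chars 43.
Subsquare: 1.25581/0.0833333 → 15 → p, 0.30698/0.0416667 → 7 → h; chars ph.
Extended square: 0.00581/0.00833333 → 0, 0.01531/0.00416667 → 3; chars 03.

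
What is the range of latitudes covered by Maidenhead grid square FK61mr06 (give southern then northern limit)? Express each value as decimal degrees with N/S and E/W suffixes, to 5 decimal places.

11.73333° N, 11.73750° N

Field F=5, K=10: +5·20° lon, +10·10° lat → SW at lon -80°, lat 10°.
Square 6, 1: +6·2° lon, +1·1° lat → SW at lon -68°, lat 11°.
Subsquare m=12, r=17: +12·0.0833333° lon, +17·0.0416667° lat → SW at lon -67°, lat 11.7083°.
Extended square 0, 6: +0·0.00833333° lon, +6·0.00416667° lat → SW at lon -67°, lat 11.7333°.
Cell spans 0.00833333° lon × 0.00416667° lat.
south 11.73333° N, north 11.73750° N.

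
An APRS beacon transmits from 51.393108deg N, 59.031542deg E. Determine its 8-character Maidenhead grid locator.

Offset from 180°W / 90°S: lon 239.03154°, lat 141.39311°.
Field (20°×10°, letters A–R): 239.03154/20 → 11 → L, 141.39311/10 → 14 → O; chars LO.
Square (2°×1°, digits 0–9): 19.03154/2 → 9, 1.39311/1 → 1; chars 91.
Subsquare (5′×2.5′, letters a–x): 1.03154/0.0833333 → 12 → m, 0.39311/0.0416667 → 9 → j; chars mj.
Extended square (30″×15″, digits 0–9): 0.03154/0.00833333 → 3, 0.01811/0.00416667 → 4; chars 34.

LO91mj34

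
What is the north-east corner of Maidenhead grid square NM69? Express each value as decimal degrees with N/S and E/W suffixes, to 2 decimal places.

40.00° N, 94.00° E

Field N=13, M=12: +13·20° lon, +12·10° lat → SW at lon 80°, lat 30°.
Square 6, 9: +6·2° lon, +9·1° lat → SW at lon 92°, lat 39°.
Cell spans 2° lon × 1° lat. NE corner is SW corner plus one full cell.
latitude 40.00° N, longitude 94.00° E.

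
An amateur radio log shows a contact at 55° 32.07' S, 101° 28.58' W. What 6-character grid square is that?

DD94gl

Shift to the Maidenhead origin (180°W, 90°S): lon 78.5237, lat 34.4655.
Field: 78.5237/20 → 3 → D, 34.4655/10 → 3 → D; chars DD.
Square: 18.5237/2 → 9, 4.4655/1 → 4; chars 94.
Subsquare: 0.5237/0.0833333 → 6 → g, 0.4655/0.0416667 → 11 → l; chars gl.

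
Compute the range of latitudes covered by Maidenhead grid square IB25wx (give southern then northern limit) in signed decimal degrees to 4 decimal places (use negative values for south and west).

Field I=8, B=1: +8·20° lon, +1·10° lat → SW at lon -20°, lat -80°.
Square 2, 5: +2·2° lon, +5·1° lat → SW at lon -16°, lat -75°.
Subsquare w=22, x=23: +22·0.0833333° lon, +23·0.0416667° lat → SW at lon -14.1667°, lat -74.0417°.
Cell spans 0.0833333° lon × 0.0416667° lat.
south -74.0417, north -74.0000.

-74.0417, -74.0000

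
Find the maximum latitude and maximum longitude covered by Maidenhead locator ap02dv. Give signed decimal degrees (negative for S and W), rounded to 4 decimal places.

62.9167, -179.6667

Field A=0, P=15: +0·20° lon, +15·10° lat → SW at lon -180°, lat 60°.
Square 0, 2: +0·2° lon, +2·1° lat → SW at lon -180°, lat 62°.
Subsquare d=3, v=21: +3·0.0833333° lon, +21·0.0416667° lat → SW at lon -179.75°, lat 62.875°.
Cell spans 0.0833333° lon × 0.0416667° lat. NE corner is SW corner plus one full cell.
latitude 62.9167, longitude -179.6667.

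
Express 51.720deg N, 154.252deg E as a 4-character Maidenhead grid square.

QO71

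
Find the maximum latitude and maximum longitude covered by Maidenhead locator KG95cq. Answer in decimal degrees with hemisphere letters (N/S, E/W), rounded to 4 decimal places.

Field K=10, G=6: +10·20° lon, +6·10° lat → SW at lon 20°, lat -30°.
Square 9, 5: +9·2° lon, +5·1° lat → SW at lon 38°, lat -25°.
Subsquare c=2, q=16: +2·0.0833333° lon, +16·0.0416667° lat → SW at lon 38.1667°, lat -24.3333°.
Cell spans 0.0833333° lon × 0.0416667° lat. NE corner is SW corner plus one full cell.
latitude 24.2917° S, longitude 38.2500° E.

24.2917° S, 38.2500° E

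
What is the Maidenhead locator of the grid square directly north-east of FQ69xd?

FQ79ae

Longitude subsquare x = 23; +1 → 24, wraps to 0 = a, carry into square.
Longitude square 6; +1 → 7.
Latitude subsquare d = 3; +1 → 4 = e.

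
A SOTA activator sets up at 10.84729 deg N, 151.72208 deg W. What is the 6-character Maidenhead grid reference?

BK40du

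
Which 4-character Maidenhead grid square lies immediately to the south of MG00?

Latitude square 0; −1 → -1, wraps to 9, carry into field.
Latitude field G = 6; −1 → 5 = F.
The longitude characters are unchanged.

MF09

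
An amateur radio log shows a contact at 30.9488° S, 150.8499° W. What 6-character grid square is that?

Offset from 180°W / 90°S: lon 29.1501°, lat 59.0512°.
Field: 29.1501/20 → 1 → B, 59.0512/10 → 5 → F; chars BF.
Square: 9.1501/2 → 4, 9.0512/1 → 9; chars 49.
Subsquare: 1.1501/0.0833333 → 13 → n, 0.0512/0.0416667 → 1 → b; chars nb.

BF49nb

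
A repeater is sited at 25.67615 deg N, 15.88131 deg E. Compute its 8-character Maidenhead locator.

Add 180° to longitude and 90° to latitude: 195.88131, 115.67615.
Field (20°×10°, letters A–R): lon ⌊195.88131/20⌋ = 9 → J; lat ⌊115.67615/10⌋ = 11 → L.
Square (2°×1°, digits 0–9): lon ⌊15.88131/2⌋ = 7; lat ⌊5.67615/1⌋ = 5.
Subsquare (5′×2.5′, letters a–x): lon ⌊1.88131/0.0833333⌋ = 22 → w; lat ⌊0.67615/0.0416667⌋ = 16 → q.
Extended square (30″×15″, digits 0–9): lon ⌊0.04798/0.00833333⌋ = 5; lat ⌊0.00948/0.00416667⌋ = 2.

JL75wq52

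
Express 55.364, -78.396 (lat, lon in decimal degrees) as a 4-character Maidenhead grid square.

Shift to the Maidenhead origin (180°W, 90°S): lon 101.60, lat 145.36.
Field: lon ⌊101.60/20⌋ = 5 → F; lat ⌊145.36/10⌋ = 14 → O.
Square: lon ⌊1.60/2⌋ = 0; lat ⌊5.36/1⌋ = 5.

FO05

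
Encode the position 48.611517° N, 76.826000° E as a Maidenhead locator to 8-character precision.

MN88jo96

Offset from 180°W / 90°S: lon 256.82600°, lat 138.61152°.
Field (20°×10°, letters A–R): 256.82600/20 → 12 → M, 138.61152/10 → 13 → N; chars MN.
Square (2°×1°, digits 0–9): 16.82600/2 → 8, 8.61152/1 → 8; chars 88.
Subsquare (5′×2.5′, letters a–x): 0.82600/0.0833333 → 9 → j, 0.61152/0.0416667 → 14 → o; chars jo.
Extended square (30″×15″, digits 0–9): 0.07600/0.00833333 → 9, 0.02818/0.00416667 → 6; chars 96.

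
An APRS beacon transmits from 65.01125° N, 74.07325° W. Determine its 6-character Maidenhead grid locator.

Offset from 180°W / 90°S: lon 105.9267°, lat 155.0113°.
Field: lon ⌊105.9267/20⌋ = 5 → F; lat ⌊155.0113/10⌋ = 15 → P.
Square: lon ⌊5.9267/2⌋ = 2; lat ⌊5.0113/1⌋ = 5.
Subsquare: lon ⌊1.9267/0.0833333⌋ = 23 → x; lat ⌊0.0113/0.0416667⌋ = 0 → a.

FP25xa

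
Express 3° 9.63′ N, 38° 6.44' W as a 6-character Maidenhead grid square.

Offset from 180°W / 90°S: lon 141.8927°, lat 93.1605°.
Field: lon ⌊141.8927/20⌋ = 7 → H; lat ⌊93.1605/10⌋ = 9 → J.
Square: lon ⌊1.8927/2⌋ = 0; lat ⌊3.1605/1⌋ = 3.
Subsquare: lon ⌊1.8927/0.0833333⌋ = 22 → w; lat ⌊0.1605/0.0416667⌋ = 3 → d.

HJ03wd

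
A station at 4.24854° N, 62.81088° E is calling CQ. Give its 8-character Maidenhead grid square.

Offset from 180°W / 90°S: lon 242.81088°, lat 94.24854°.
Field: 242.81088/20 → 12 → M, 94.24854/10 → 9 → J; chars MJ.
Square: 2.81088/2 → 1, 4.24854/1 → 4; chars 14.
Subsquare: 0.81088/0.0833333 → 9 → j, 0.24854/0.0416667 → 5 → f; chars jf.
Extended square: 0.06088/0.00833333 → 7, 0.04021/0.00416667 → 9; chars 79.

MJ14jf79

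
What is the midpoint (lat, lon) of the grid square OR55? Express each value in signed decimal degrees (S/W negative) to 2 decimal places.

Field O=14, R=17: +14·20° lon, +17·10° lat → SW at lon 100°, lat 80°.
Square 5, 5: +5·2° lon, +5·1° lat → SW at lon 110°, lat 85°.
Cell spans 2° lon × 1° lat. Centre is SW corner plus half of each.
latitude 85.50, longitude 111.00.

85.50, 111.00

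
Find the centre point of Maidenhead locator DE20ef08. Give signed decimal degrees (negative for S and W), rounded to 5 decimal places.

Field D=3, E=4: +3·20° lon, +4·10° lat → SW at lon -120°, lat -50°.
Square 2, 0: +2·2° lon, +0·1° lat → SW at lon -116°, lat -50°.
Subsquare e=4, f=5: +4·0.0833333° lon, +5·0.0416667° lat → SW at lon -115.667°, lat -49.7917°.
Extended square 0, 8: +0·0.00833333° lon, +8·0.00416667° lat → SW at lon -115.667°, lat -49.7583°.
Cell spans 0.00833333° lon × 0.00416667° lat. Centre is SW corner plus half of each.
latitude -49.75625, longitude -115.66250.

-49.75625, -115.66250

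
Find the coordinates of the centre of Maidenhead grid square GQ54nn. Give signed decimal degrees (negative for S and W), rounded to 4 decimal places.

74.5625, -48.8750

Field G=6, Q=16: +6·20° lon, +16·10° lat → SW at lon -60°, lat 70°.
Square 5, 4: +5·2° lon, +4·1° lat → SW at lon -50°, lat 74°.
Subsquare n=13, n=13: +13·0.0833333° lon, +13·0.0416667° lat → SW at lon -48.9167°, lat 74.5417°.
Cell spans 0.0833333° lon × 0.0416667° lat. Centre is SW corner plus half of each.
latitude 74.5625, longitude -48.8750.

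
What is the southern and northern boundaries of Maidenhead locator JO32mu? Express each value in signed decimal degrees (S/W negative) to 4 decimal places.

52.8333, 52.8750

Field J=9, O=14: +9·20° lon, +14·10° lat → SW at lon 0°, lat 50°.
Square 3, 2: +3·2° lon, +2·1° lat → SW at lon 6°, lat 52°.
Subsquare m=12, u=20: +12·0.0833333° lon, +20·0.0416667° lat → SW at lon 7°, lat 52.8333°.
Cell spans 0.0833333° lon × 0.0416667° lat.
south 52.8333, north 52.8750.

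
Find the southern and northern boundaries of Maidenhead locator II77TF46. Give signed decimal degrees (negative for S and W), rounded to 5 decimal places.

-2.76667, -2.76250

Field I=8, I=8: +8·20° lon, +8·10° lat → SW at lon -20°, lat -10°.
Square 7, 7: +7·2° lon, +7·1° lat → SW at lon -6°, lat -3°.
Subsquare t=19, f=5: +19·0.0833333° lon, +5·0.0416667° lat → SW at lon -4.41667°, lat -2.79167°.
Extended square 4, 6: +4·0.00833333° lon, +6·0.00416667° lat → SW at lon -4.38333°, lat -2.76667°.
Cell spans 0.00833333° lon × 0.00416667° lat.
south -2.76667, north -2.76250.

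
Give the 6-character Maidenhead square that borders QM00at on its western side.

Longitude subsquare a = 0; −1 → -1, wraps to 23 = x, carry into square.
Longitude square 0; −1 → -1, wraps to 9, carry into field.
Longitude field Q = 16; −1 → 15 = P.
The latitude characters are unchanged.

PM90xt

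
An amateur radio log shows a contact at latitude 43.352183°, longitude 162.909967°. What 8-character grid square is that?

Offset from 180°W / 90°S: lon 342.90997°, lat 133.35218°.
Field: lon ⌊342.90997/20⌋ = 17 → R; lat ⌊133.35218/10⌋ = 13 → N.
Square: lon ⌊2.90997/2⌋ = 1; lat ⌊3.35218/1⌋ = 3.
Subsquare: lon ⌊0.90997/0.0833333⌋ = 10 → k; lat ⌊0.35218/0.0416667⌋ = 8 → i.
Extended square: lon ⌊0.07663/0.00833333⌋ = 9; lat ⌊0.01885/0.00416667⌋ = 4.

RN13ki94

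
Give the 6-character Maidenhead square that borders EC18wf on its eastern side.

Longitude subsquare w = 22; +1 → 23 = x.
The latitude characters are unchanged.

EC18xf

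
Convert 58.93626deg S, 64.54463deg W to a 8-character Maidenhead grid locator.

FD71rb45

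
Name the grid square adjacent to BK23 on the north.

BK24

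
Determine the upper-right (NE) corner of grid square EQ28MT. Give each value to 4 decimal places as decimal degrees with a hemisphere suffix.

78.8333° N, 94.9167° W

Field E=4, Q=16: +4·20° lon, +16·10° lat → SW at lon -100°, lat 70°.
Square 2, 8: +2·2° lon, +8·1° lat → SW at lon -96°, lat 78°.
Subsquare m=12, t=19: +12·0.0833333° lon, +19·0.0416667° lat → SW at lon -95°, lat 78.7917°.
Cell spans 0.0833333° lon × 0.0416667° lat. NE corner is SW corner plus one full cell.
latitude 78.8333° N, longitude 94.9167° W.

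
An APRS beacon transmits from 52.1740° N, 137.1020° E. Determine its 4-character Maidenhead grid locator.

Add 180° to longitude and 90° to latitude: 317.10, 142.17.
Field: lon ⌊317.10/20⌋ = 15 → P; lat ⌊142.17/10⌋ = 14 → O.
Square: lon ⌊17.10/2⌋ = 8; lat ⌊2.17/1⌋ = 2.

PO82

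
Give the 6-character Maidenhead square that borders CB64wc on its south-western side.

CB64vb

Longitude subsquare w = 22; −1 → 21 = v.
Latitude subsquare c = 2; −1 → 1 = b.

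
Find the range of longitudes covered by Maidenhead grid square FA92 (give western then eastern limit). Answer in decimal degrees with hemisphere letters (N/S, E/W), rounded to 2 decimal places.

Field F=5, A=0: +5·20° lon, +0·10° lat → SW at lon -80°, lat -90°.
Square 9, 2: +9·2° lon, +2·1° lat → SW at lon -62°, lat -88°.
Cell spans 2° lon × 1° lat.
west 62.00° W, east 60.00° W.

62.00° W, 60.00° W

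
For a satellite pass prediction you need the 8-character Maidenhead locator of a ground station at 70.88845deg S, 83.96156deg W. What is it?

EB89ac46

Offset from 180°W / 90°S: lon 96.03844°, lat 19.11155°.
Field (20°×10°, letters A–R): 96.03844/20 → 4 → E, 19.11155/10 → 1 → B; chars EB.
Square (2°×1°, digits 0–9): 16.03844/2 → 8, 9.11155/1 → 9; chars 89.
Subsquare (5′×2.5′, letters a–x): 0.03844/0.0833333 → 0 → a, 0.11155/0.0416667 → 2 → c; chars ac.
Extended square (30″×15″, digits 0–9): 0.03844/0.00833333 → 4, 0.02822/0.00416667 → 6; chars 46.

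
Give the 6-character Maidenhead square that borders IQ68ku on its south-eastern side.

IQ68lt

Longitude subsquare k = 10; +1 → 11 = l.
Latitude subsquare u = 20; −1 → 19 = t.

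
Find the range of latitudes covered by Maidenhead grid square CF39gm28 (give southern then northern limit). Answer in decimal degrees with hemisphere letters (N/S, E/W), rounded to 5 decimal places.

30.46667° S, 30.46250° S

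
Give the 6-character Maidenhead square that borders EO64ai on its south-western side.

EO54xh

Longitude subsquare a = 0; −1 → -1, wraps to 23 = x, carry into square.
Longitude square 6; −1 → 5.
Latitude subsquare i = 8; −1 → 7 = h.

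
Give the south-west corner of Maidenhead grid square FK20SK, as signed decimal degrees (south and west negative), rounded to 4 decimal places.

10.4167, -74.5000

Field F=5, K=10: +5·20° lon, +10·10° lat → SW at lon -80°, lat 10°.
Square 2, 0: +2·2° lon, +0·1° lat → SW at lon -76°, lat 10°.
Subsquare s=18, k=10: +18·0.0833333° lon, +10·0.0416667° lat → SW at lon -74.5°, lat 10.4167°.
latitude 10.4167, longitude -74.5000.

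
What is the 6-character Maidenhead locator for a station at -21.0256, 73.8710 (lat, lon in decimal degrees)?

Add 180° to longitude and 90° to latitude: 253.8710, 68.9744.
Field: lon ⌊253.8710/20⌋ = 12 → M; lat ⌊68.9744/10⌋ = 6 → G.
Square: lon ⌊13.8710/2⌋ = 6; lat ⌊8.9744/1⌋ = 8.
Subsquare: lon ⌊1.8710/0.0833333⌋ = 22 → w; lat ⌊0.9744/0.0416667⌋ = 23 → x.

MG68wx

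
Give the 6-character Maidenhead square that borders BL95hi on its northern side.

Latitude subsquare i = 8; +1 → 9 = j.
The longitude characters are unchanged.

BL95hj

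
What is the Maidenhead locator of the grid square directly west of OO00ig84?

Longitude extended square 8; −1 → 7.
The latitude characters are unchanged.

OO00ig74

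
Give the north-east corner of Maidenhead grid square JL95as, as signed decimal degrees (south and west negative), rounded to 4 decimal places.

25.7917, 18.0833

Field J=9, L=11: +9·20° lon, +11·10° lat → SW at lon 0°, lat 20°.
Square 9, 5: +9·2° lon, +5·1° lat → SW at lon 18°, lat 25°.
Subsquare a=0, s=18: +0·0.0833333° lon, +18·0.0416667° lat → SW at lon 18°, lat 25.75°.
Cell spans 0.0833333° lon × 0.0416667° lat. NE corner is SW corner plus one full cell.
latitude 25.7917, longitude 18.0833.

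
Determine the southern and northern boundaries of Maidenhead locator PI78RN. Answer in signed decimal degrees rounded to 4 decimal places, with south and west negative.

-1.4583, -1.4167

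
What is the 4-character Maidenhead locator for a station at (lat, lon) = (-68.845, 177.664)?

RC81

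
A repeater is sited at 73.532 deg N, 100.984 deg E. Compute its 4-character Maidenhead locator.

OQ03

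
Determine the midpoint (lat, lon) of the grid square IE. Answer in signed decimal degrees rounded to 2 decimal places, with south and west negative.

Field I=8, E=4: +8·20° lon, +4·10° lat → SW at lon -20°, lat -50°.
Cell spans 20° lon × 10° lat. Centre is SW corner plus half of each.
latitude -45.00, longitude -10.00.

-45.00, -10.00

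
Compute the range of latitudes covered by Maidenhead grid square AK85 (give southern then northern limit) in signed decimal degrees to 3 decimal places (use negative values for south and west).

15.000, 16.000

Field A=0, K=10: +0·20° lon, +10·10° lat → SW at lon -180°, lat 10°.
Square 8, 5: +8·2° lon, +5·1° lat → SW at lon -164°, lat 15°.
Cell spans 2° lon × 1° lat.
south 15.000, north 16.000.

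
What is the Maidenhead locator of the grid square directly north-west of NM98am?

NM88xn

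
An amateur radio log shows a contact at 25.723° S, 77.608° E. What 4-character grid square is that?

Shift to the Maidenhead origin (180°W, 90°S): lon 257.61, lat 64.28.
Field: 257.61/20 → 12 → M, 64.28/10 → 6 → G; chars MG.
Square: 17.61/2 → 8, 4.28/1 → 4; chars 84.

MG84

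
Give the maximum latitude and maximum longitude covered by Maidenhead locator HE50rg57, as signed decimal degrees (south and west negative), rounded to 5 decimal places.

-49.71667, -28.53333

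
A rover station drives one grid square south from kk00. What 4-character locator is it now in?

Latitude square 0; −1 → -1, wraps to 9, carry into field.
Latitude field K = 10; −1 → 9 = J.
The longitude characters are unchanged.

KJ09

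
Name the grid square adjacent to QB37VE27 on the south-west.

QB37ve16

Longitude extended square 2; −1 → 1.
Latitude extended square 7; −1 → 6.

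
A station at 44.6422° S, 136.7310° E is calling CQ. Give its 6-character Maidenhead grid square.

Add 180° to longitude and 90° to latitude: 316.7310, 45.3578.
Field: 316.7310/20 → 15 → P, 45.3578/10 → 4 → E; chars PE.
Square: 16.7310/2 → 8, 5.3578/1 → 5; chars 85.
Subsquare: 0.7310/0.0833333 → 8 → i, 0.3578/0.0416667 → 8 → i; chars ii.

PE85ii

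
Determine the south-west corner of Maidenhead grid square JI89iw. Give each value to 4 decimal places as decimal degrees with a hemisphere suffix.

Field J=9, I=8: +9·20° lon, +8·10° lat → SW at lon 0°, lat -10°.
Square 8, 9: +8·2° lon, +9·1° lat → SW at lon 16°, lat -1°.
Subsquare i=8, w=22: +8·0.0833333° lon, +22·0.0416667° lat → SW at lon 16.6667°, lat -0.0833333°.
latitude 0.0833° S, longitude 16.6667° E.

0.0833° S, 16.6667° E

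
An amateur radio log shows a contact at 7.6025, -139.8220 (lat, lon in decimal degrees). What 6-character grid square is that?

CJ07co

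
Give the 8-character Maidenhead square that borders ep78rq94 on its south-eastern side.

EP78sq03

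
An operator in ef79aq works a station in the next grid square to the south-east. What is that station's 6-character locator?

Longitude subsquare a = 0; +1 → 1 = b.
Latitude subsquare q = 16; −1 → 15 = p.

EF79bp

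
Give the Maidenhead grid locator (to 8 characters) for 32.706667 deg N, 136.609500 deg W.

CM12qq69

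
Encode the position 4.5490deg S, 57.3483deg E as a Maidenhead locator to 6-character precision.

LI85qk

Offset from 180°W / 90°S: lon 237.3483°, lat 85.4510°.
Field: lon ⌊237.3483/20⌋ = 11 → L; lat ⌊85.4510/10⌋ = 8 → I.
Square: lon ⌊17.3483/2⌋ = 8; lat ⌊5.4510/1⌋ = 5.
Subsquare: lon ⌊1.3483/0.0833333⌋ = 16 → q; lat ⌊0.4510/0.0416667⌋ = 10 → k.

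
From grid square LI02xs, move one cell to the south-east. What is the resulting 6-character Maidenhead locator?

LI12ar

Longitude subsquare x = 23; +1 → 24, wraps to 0 = a, carry into square.
Longitude square 0; +1 → 1.
Latitude subsquare s = 18; −1 → 17 = r.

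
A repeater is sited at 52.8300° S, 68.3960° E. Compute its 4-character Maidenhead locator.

MD47

Shift to the Maidenhead origin (180°W, 90°S): lon 248.40, lat 37.17.
Field: lon ⌊248.40/20⌋ = 12 → M; lat ⌊37.17/10⌋ = 3 → D.
Square: lon ⌊8.40/2⌋ = 4; lat ⌊7.17/1⌋ = 7.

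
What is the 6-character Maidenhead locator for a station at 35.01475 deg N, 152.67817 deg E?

QM65ia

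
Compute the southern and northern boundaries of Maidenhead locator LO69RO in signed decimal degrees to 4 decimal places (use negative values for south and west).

59.5833, 59.6250

Field L=11, O=14: +11·20° lon, +14·10° lat → SW at lon 40°, lat 50°.
Square 6, 9: +6·2° lon, +9·1° lat → SW at lon 52°, lat 59°.
Subsquare r=17, o=14: +17·0.0833333° lon, +14·0.0416667° lat → SW at lon 53.4167°, lat 59.5833°.
Cell spans 0.0833333° lon × 0.0416667° lat.
south 59.5833, north 59.6250.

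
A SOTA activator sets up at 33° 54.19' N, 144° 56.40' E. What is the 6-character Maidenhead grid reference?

Offset from 180°W / 90°S: lon 324.9400°, lat 123.9032°.
Field: lon ⌊324.9400/20⌋ = 16 → Q; lat ⌊123.9032/10⌋ = 12 → M.
Square: lon ⌊4.9400/2⌋ = 2; lat ⌊3.9032/1⌋ = 3.
Subsquare: lon ⌊0.9400/0.0833333⌋ = 11 → l; lat ⌊0.9032/0.0416667⌋ = 21 → v.

QM23lv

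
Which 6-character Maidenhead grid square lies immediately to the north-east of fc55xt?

FC65au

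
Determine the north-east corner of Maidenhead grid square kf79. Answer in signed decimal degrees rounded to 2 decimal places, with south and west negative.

-30.00, 36.00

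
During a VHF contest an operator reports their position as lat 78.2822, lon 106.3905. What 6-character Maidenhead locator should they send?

OQ38eg

Offset from 180°W / 90°S: lon 286.3905°, lat 168.2822°.
Field (20°×10°, letters A–R): lon ⌊286.3905/20⌋ = 14 → O; lat ⌊168.2822/10⌋ = 16 → Q.
Square (2°×1°, digits 0–9): lon ⌊6.3905/2⌋ = 3; lat ⌊8.2822/1⌋ = 8.
Subsquare (5′×2.5′, letters a–x): lon ⌊0.3905/0.0833333⌋ = 4 → e; lat ⌊0.2822/0.0416667⌋ = 6 → g.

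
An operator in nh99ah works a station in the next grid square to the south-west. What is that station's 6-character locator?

NH89xg

Longitude subsquare a = 0; −1 → -1, wraps to 23 = x, carry into square.
Longitude square 9; −1 → 8.
Latitude subsquare h = 7; −1 → 6 = g.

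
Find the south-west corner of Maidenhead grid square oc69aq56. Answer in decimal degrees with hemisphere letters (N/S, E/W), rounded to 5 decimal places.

60.30833° S, 112.04167° E

Field O=14, C=2: +14·20° lon, +2·10° lat → SW at lon 100°, lat -70°.
Square 6, 9: +6·2° lon, +9·1° lat → SW at lon 112°, lat -61°.
Subsquare a=0, q=16: +0·0.0833333° lon, +16·0.0416667° lat → SW at lon 112°, lat -60.3333°.
Extended square 5, 6: +5·0.00833333° lon, +6·0.00416667° lat → SW at lon 112.042°, lat -60.3083°.
latitude 60.30833° S, longitude 112.04167° E.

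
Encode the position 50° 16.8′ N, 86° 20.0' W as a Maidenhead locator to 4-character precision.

EO60

Shift to the Maidenhead origin (180°W, 90°S): lon 93.67, lat 140.28.
Field: lon ⌊93.67/20⌋ = 4 → E; lat ⌊140.28/10⌋ = 14 → O.
Square: lon ⌊13.67/2⌋ = 6; lat ⌊0.28/1⌋ = 0.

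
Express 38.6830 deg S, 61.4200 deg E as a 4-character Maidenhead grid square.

MF01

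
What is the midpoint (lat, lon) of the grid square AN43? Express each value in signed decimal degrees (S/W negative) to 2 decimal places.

Field A=0, N=13: +0·20° lon, +13·10° lat → SW at lon -180°, lat 40°.
Square 4, 3: +4·2° lon, +3·1° lat → SW at lon -172°, lat 43°.
Cell spans 2° lon × 1° lat. Centre is SW corner plus half of each.
latitude 43.50, longitude -171.00.

43.50, -171.00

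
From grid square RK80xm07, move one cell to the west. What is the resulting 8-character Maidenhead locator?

Longitude extended square 0; −1 → -1, wraps to 9, carry into subsquare.
Longitude subsquare x = 23; −1 → 22 = w.
The latitude characters are unchanged.

RK80wm97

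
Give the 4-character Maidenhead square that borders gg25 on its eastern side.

Longitude square 2; +1 → 3.
The latitude characters are unchanged.

GG35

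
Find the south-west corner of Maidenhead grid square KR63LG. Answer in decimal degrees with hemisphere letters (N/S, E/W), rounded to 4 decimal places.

83.2500° N, 32.9167° E

Field K=10, R=17: +10·20° lon, +17·10° lat → SW at lon 20°, lat 80°.
Square 6, 3: +6·2° lon, +3·1° lat → SW at lon 32°, lat 83°.
Subsquare l=11, g=6: +11·0.0833333° lon, +6·0.0416667° lat → SW at lon 32.9167°, lat 83.25°.
latitude 83.2500° N, longitude 32.9167° E.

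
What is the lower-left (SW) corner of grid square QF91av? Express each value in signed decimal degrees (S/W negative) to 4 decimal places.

Field Q=16, F=5: +16·20° lon, +5·10° lat → SW at lon 140°, lat -40°.
Square 9, 1: +9·2° lon, +1·1° lat → SW at lon 158°, lat -39°.
Subsquare a=0, v=21: +0·0.0833333° lon, +21·0.0416667° lat → SW at lon 158°, lat -38.125°.
latitude -38.1250, longitude 158.0000.

-38.1250, 158.0000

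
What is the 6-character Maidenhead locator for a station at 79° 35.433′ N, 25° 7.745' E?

KQ29no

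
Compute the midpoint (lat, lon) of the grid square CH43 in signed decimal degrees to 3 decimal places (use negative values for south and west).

-16.500, -131.000

Field C=2, H=7: +2·20° lon, +7·10° lat → SW at lon -140°, lat -20°.
Square 4, 3: +4·2° lon, +3·1° lat → SW at lon -132°, lat -17°.
Cell spans 2° lon × 1° lat. Centre is SW corner plus half of each.
latitude -16.500, longitude -131.000.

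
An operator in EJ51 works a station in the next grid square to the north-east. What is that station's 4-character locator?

Longitude square 5; +1 → 6.
Latitude square 1; +1 → 2.

EJ62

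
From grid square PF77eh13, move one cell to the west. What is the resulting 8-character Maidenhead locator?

PF77eh03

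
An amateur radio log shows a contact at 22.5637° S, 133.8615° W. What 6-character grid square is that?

Offset from 180°W / 90°S: lon 46.1385°, lat 67.4363°.
Field: lon ⌊46.1385/20⌋ = 2 → C; lat ⌊67.4363/10⌋ = 6 → G.
Square: lon ⌊6.1385/2⌋ = 3; lat ⌊7.4363/1⌋ = 7.
Subsquare: lon ⌊0.1385/0.0833333⌋ = 1 → b; lat ⌊0.4363/0.0416667⌋ = 10 → k.

CG37bk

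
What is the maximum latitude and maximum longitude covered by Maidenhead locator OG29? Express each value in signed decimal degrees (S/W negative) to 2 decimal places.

Field O=14, G=6: +14·20° lon, +6·10° lat → SW at lon 100°, lat -30°.
Square 2, 9: +2·2° lon, +9·1° lat → SW at lon 104°, lat -21°.
Cell spans 2° lon × 1° lat. NE corner is SW corner plus one full cell.
latitude -20.00, longitude 106.00.

-20.00, 106.00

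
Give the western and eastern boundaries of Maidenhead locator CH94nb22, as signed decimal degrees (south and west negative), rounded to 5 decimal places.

Field C=2, H=7: +2·20° lon, +7·10° lat → SW at lon -140°, lat -20°.
Square 9, 4: +9·2° lon, +4·1° lat → SW at lon -122°, lat -16°.
Subsquare n=13, b=1: +13·0.0833333° lon, +1·0.0416667° lat → SW at lon -120.917°, lat -15.9583°.
Extended square 2, 2: +2·0.00833333° lon, +2·0.00416667° lat → SW at lon -120.9°, lat -15.95°.
Cell spans 0.00833333° lon × 0.00416667° lat.
west -120.90000, east -120.89167.

-120.90000, -120.89167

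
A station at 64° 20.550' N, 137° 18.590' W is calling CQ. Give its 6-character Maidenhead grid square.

Offset from 180°W / 90°S: lon 42.6902°, lat 154.3425°.
Field (20°×10°, letters A–R): 42.6902/20 → 2 → C, 154.3425/10 → 15 → P; chars CP.
Square (2°×1°, digits 0–9): 2.6902/2 → 1, 4.3425/1 → 4; chars 14.
Subsquare (5′×2.5′, letters a–x): 0.6902/0.0833333 → 8 → i, 0.3425/0.0416667 → 8 → i; chars ii.

CP14ii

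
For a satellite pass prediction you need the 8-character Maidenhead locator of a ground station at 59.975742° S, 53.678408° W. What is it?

GD30da85

Add 180° to longitude and 90° to latitude: 126.32159, 30.02426.
Field: lon ⌊126.32159/20⌋ = 6 → G; lat ⌊30.02426/10⌋ = 3 → D.
Square: lon ⌊6.32159/2⌋ = 3; lat ⌊0.02426/1⌋ = 0.
Subsquare: lon ⌊0.32159/0.0833333⌋ = 3 → d; lat ⌊0.02426/0.0416667⌋ = 0 → a.
Extended square: lon ⌊0.07159/0.00833333⌋ = 8; lat ⌊0.02426/0.00416667⌋ = 5.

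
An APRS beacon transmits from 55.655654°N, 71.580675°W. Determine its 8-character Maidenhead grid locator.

Offset from 180°W / 90°S: lon 108.41933°, lat 145.65565°.
Field: lon ⌊108.41933/20⌋ = 5 → F; lat ⌊145.65565/10⌋ = 14 → O.
Square: lon ⌊8.41933/2⌋ = 4; lat ⌊5.65565/1⌋ = 5.
Subsquare: lon ⌊0.41933/0.0833333⌋ = 5 → f; lat ⌊0.65565/0.0416667⌋ = 15 → p.
Extended square: lon ⌊0.00266/0.00833333⌋ = 0; lat ⌊0.03065/0.00416667⌋ = 7.

FO45fp07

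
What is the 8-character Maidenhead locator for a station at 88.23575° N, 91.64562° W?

ER48ef26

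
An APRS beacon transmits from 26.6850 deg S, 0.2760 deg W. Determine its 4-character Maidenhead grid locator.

IG93

Offset from 180°W / 90°S: lon 179.72°, lat 63.31°.
Field: lon ⌊179.72/20⌋ = 8 → I; lat ⌊63.31/10⌋ = 6 → G.
Square: lon ⌊19.72/2⌋ = 9; lat ⌊3.31/1⌋ = 3.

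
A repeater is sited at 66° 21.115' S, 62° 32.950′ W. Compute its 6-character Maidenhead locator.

FC83rp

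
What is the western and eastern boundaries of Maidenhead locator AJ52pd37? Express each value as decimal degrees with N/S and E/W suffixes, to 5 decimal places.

Field A=0, J=9: +0·20° lon, +9·10° lat → SW at lon -180°, lat 0°.
Square 5, 2: +5·2° lon, +2·1° lat → SW at lon -170°, lat 2°.
Subsquare p=15, d=3: +15·0.0833333° lon, +3·0.0416667° lat → SW at lon -168.75°, lat 2.125°.
Extended square 3, 7: +3·0.00833333° lon, +7·0.00416667° lat → SW at lon -168.725°, lat 2.15417°.
Cell spans 0.00833333° lon × 0.00416667° lat.
west 168.72500° W, east 168.71667° W.

168.72500° W, 168.71667° W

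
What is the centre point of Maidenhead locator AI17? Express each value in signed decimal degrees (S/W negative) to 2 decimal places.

-2.50, -177.00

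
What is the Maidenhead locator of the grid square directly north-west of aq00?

Longitude square 0; −1 → -1, wraps to 9, carry into field.
Longitude field A = 0; −1 → -1, wraps to 17 = R, wrapping around the antimeridian.
Latitude square 0; +1 → 1.

RQ91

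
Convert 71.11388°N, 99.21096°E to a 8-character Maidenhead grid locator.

NQ91oc57

Shift to the Maidenhead origin (180°W, 90°S): lon 279.21096, lat 161.11388.
Field (20°×10°, letters A–R): lon ⌊279.21096/20⌋ = 13 → N; lat ⌊161.11388/10⌋ = 16 → Q.
Square (2°×1°, digits 0–9): lon ⌊19.21096/2⌋ = 9; lat ⌊1.11388/1⌋ = 1.
Subsquare (5′×2.5′, letters a–x): lon ⌊1.21096/0.0833333⌋ = 14 → o; lat ⌊0.11388/0.0416667⌋ = 2 → c.
Extended square (30″×15″, digits 0–9): lon ⌊0.04429/0.00833333⌋ = 5; lat ⌊0.03055/0.00416667⌋ = 7.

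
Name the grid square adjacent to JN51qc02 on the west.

JN51pc92

Longitude extended square 0; −1 → -1, wraps to 9, carry into subsquare.
Longitude subsquare q = 16; −1 → 15 = p.
The latitude characters are unchanged.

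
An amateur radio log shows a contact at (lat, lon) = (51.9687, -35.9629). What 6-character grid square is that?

Offset from 180°W / 90°S: lon 144.0371°, lat 141.9687°.
Field (20°×10°, letters A–R): 144.0371/20 → 7 → H, 141.9687/10 → 14 → O; chars HO.
Square (2°×1°, digits 0–9): 4.0371/2 → 2, 1.9687/1 → 1; chars 21.
Subsquare (5′×2.5′, letters a–x): 0.0371/0.0833333 → 0 → a, 0.9687/0.0416667 → 23 → x; chars ax.

HO21ax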